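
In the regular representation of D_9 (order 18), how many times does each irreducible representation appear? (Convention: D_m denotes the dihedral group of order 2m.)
Each irreducible V_i of dimension d_i appears with multiplicity d_i, i.e. rho_reg = (direct sum over all irreducibles V_i) d_i V_i. The irreducible dimensions for D_9 are 1, 1, 2, 2, 2, 2: 2 irreducibles of dimension 1, each with multiplicity 1; 4 irreducibles of dimension 2, each with multiplicity 2. Total dimension 2*1*1 + 4*2*2 = 18 = |G|.

Justification: General theorem: in the regular representation of a finite group G, each irreducible appears with multiplicity equal to its dimension. Check: dim(rho_reg) = sum d_i^2 = 1 + 1 + 4 + 4 + 4 + 4 = 18 = |G|.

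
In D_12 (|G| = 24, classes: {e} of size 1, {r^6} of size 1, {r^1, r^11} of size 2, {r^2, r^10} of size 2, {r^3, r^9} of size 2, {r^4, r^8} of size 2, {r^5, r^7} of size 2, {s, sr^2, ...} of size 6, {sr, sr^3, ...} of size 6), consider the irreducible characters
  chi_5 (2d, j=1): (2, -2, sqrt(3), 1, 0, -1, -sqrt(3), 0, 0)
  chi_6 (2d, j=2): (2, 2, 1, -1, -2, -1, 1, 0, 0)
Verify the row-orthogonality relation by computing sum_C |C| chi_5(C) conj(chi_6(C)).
Sum = 0; so <chi_5, chi_6> = 0 (distinct irreducibles are orthogonal).

Proof sketch: Compute term by term over conjugacy classes (|C| * chi_5(C) * conj(chi_6(C))):
  1*(2)*conj(2) + 1*(-2)*conj(2) + 2*(sqrt(3))*conj(1) + 2*(1)*conj(-1) + 2*(0)*conj(-2) + 2*(-1)*conj(-1) + 2*(-sqrt(3))*conj(1) + 6*(0)*conj(0) + 6*(0)*conj(0)
  = (4) + (-4) + (2*sqrt(3)) + (-2) + (0) + (2) + (-2*sqrt(3)) + (0) + (0)
  = 0.
Dividing by |G| = 24 gives 0/24 = 0, matching the row-orthogonality relation <chi_5, chi_6> = [chi_5 = chi_6].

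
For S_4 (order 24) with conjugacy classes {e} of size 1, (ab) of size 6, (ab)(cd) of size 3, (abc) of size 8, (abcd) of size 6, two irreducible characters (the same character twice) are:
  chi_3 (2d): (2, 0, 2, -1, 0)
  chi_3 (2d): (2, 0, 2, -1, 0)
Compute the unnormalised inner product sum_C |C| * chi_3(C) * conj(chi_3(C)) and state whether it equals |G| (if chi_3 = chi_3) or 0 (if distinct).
Sum = 24 = |G| = 24; so <chi_3, chi_3> = 1 (norm-1 confirms irreducibility).

Justification: Compute term by term over conjugacy classes (|C| * chi_3(C) * conj(chi_3(C))):
  1*(2)*conj(2) + 6*(0)*conj(0) + 3*(2)*conj(2) + 8*(-1)*conj(-1) + 6*(0)*conj(0)
  = (4) + (0) + (12) + (8) + (0)
  = 24.
Dividing by |G| = 24 gives 24/24 = 1, matching the row-orthogonality relation <chi_3, chi_3> = [chi_3 = chi_3].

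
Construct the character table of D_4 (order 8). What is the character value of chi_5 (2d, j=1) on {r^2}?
Conjugacy classes: {e} of size 1, {r^2} of size 1, {r^1, r^3} of size 2, {s, sr^2, ...} of size 2, {sr, sr^3, ...} of size 2.
Character table:
  irrep \ class              {e} (size 1)  {r^2} (size 1)  {r^1, r^3} (size 2)  {s, sr^2, ...} (size 2)  {sr, sr^3, ...} (size 2)
  chi_1 (triv)               1             1               1                    1                        1                       
  chi_2 (sign: r->1, s->-1)  1             1               1                    -1                       -1                      
  chi_3 (r->-1, s->1)        1             1               -1                   1                        -1                      
  chi_4 (r->-1, s->-1)       1             1               -1                   -1                       1                       
  chi_5 (2d, j=1)            2             -2              0                    0                        0                       

Spot check: chi_5 (2d, j=1) on {r^2} = -2.

Argument: D_4 has order 2*4 = 8 with 5 conjugacy classes, hence 5 irreducibles. Sum of squared dims 1 + 1 + 1 + 1 + 4 = 8 = |G|. Linear characters come from the abelianisation; the 2-dimensional irreps have character r^k -> 2*cos(2*pi*j*k/4), reflections -> 0.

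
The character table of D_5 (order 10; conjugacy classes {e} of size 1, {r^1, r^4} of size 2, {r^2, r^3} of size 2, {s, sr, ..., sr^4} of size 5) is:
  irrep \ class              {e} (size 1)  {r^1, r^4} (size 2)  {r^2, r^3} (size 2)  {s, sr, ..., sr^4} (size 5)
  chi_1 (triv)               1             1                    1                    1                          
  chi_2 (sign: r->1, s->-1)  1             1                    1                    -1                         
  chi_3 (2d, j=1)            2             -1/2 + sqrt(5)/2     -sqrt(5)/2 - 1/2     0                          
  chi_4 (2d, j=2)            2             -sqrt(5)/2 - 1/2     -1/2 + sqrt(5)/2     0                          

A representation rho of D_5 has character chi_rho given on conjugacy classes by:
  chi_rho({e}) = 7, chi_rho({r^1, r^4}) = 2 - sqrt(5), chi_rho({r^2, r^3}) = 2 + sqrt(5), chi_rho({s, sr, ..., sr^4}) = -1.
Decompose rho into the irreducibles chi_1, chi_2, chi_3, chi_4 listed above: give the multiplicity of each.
Multiplicities: chi_1: 1, chi_2: 2, chi_3: 0, chi_4: 2.

Reasoning: Use <chi_rho, chi> = (1/|G|) sum_C |C| * chi_rho(C) * conj(chi(C)) with |G| = 10 for each irreducible chi in the table:
  <chi_rho, chi_1> = (1/10)[1*(7)*conj(1) + 2*(2 - sqrt(5))*conj(1) + 2*(2 + sqrt(5))*conj(1) + 5*(-1)*conj(1)]
      = (1/10)[(7) + (4 - 2*sqrt(5)) + (4 + 2*sqrt(5)) + (-5)] = 10/10 = 1
  <chi_rho, chi_2> = (1/10)[1*(7)*conj(1) + 2*(2 - sqrt(5))*conj(1) + 2*(2 + sqrt(5))*conj(1) + 5*(-1)*conj(-1)]
      = (1/10)[(7) + (4 - 2*sqrt(5)) + (4 + 2*sqrt(5)) + (5)] = 20/10 = 2
  <chi_rho, chi_3> = (1/10)[1*(7)*conj(2) + 2*(2 - sqrt(5))*conj(-1/2 + sqrt(5)/2) + 2*(2 + sqrt(5))*conj(-sqrt(5)/2 - 1/2) + 5*(-1)*conj(0)]
      = (1/10)[(14) + (-7 + 3*sqrt(5)) + (-7 - 3*sqrt(5)) + (0)] = 0/10 = 0
  <chi_rho, chi_4> = (1/10)[1*(7)*conj(2) + 2*(2 - sqrt(5))*conj(-sqrt(5)/2 - 1/2) + 2*(2 + sqrt(5))*conj(-1/2 + sqrt(5)/2) + 5*(-1)*conj(0)]
      = (1/10)[(14) + (3 - sqrt(5)) + (sqrt(5) + 3) + (0)] = 20/10 = 2
Dimension check: dim(rho) = sum (mult * dim) = 1*1 + 2*1 + 0*2 + 2*2 = 7 = chi_rho(e) = 7.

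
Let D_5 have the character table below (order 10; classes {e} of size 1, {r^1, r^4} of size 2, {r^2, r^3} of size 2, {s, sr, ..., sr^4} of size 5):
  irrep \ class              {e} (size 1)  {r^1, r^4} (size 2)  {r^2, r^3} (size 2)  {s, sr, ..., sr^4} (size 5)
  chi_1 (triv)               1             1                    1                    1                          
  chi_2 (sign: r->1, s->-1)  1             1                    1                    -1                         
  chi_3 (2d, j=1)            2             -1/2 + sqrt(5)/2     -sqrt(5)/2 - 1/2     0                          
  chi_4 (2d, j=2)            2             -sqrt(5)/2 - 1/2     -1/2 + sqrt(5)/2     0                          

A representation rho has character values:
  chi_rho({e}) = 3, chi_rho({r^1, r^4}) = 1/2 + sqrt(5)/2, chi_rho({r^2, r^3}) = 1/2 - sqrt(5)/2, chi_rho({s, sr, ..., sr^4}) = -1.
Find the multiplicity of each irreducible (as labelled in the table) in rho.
Multiplicities: chi_1: 0, chi_2: 1, chi_3: 1, chi_4: 0.

Derivation: Use <chi_rho, chi> = (1/|G|) sum_C |C| * chi_rho(C) * conj(chi(C)) with |G| = 10 for each irreducible chi in the table:
  <chi_rho, chi_1> = (1/10)[1*(3)*conj(1) + 2*(1/2 + sqrt(5)/2)*conj(1) + 2*(1/2 - sqrt(5)/2)*conj(1) + 5*(-1)*conj(1)]
      = (1/10)[(3) + (1 + sqrt(5)) + (1 - sqrt(5)) + (-5)] = 0/10 = 0
  <chi_rho, chi_2> = (1/10)[1*(3)*conj(1) + 2*(1/2 + sqrt(5)/2)*conj(1) + 2*(1/2 - sqrt(5)/2)*conj(1) + 5*(-1)*conj(-1)]
      = (1/10)[(3) + (1 + sqrt(5)) + (1 - sqrt(5)) + (5)] = 10/10 = 1
  <chi_rho, chi_3> = (1/10)[1*(3)*conj(2) + 2*(1/2 + sqrt(5)/2)*conj(-1/2 + sqrt(5)/2) + 2*(1/2 - sqrt(5)/2)*conj(-sqrt(5)/2 - 1/2) + 5*(-1)*conj(0)]
      = (1/10)[(6) + (2) + (2) + (0)] = 10/10 = 1
  <chi_rho, chi_4> = (1/10)[1*(3)*conj(2) + 2*(1/2 + sqrt(5)/2)*conj(-sqrt(5)/2 - 1/2) + 2*(1/2 - sqrt(5)/2)*conj(-1/2 + sqrt(5)/2) + 5*(-1)*conj(0)]
      = (1/10)[(6) + (-3 - sqrt(5)) + (-3 + sqrt(5)) + (0)] = 0/10 = 0
Dimension check: dim(rho) = sum (mult * dim) = 0*1 + 1*1 + 1*2 + 0*2 = 3 = chi_rho(e) = 3.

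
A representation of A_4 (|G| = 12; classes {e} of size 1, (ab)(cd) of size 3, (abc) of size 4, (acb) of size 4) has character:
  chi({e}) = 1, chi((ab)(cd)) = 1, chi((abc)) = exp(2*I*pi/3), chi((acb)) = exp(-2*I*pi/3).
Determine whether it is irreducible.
Irreducible: <chi, chi> = 1.

Details: <chi, chi> = (1/|G|) sum_C |C| * |chi(C)|^2 = (1/12)[1*|1|^2 + 3*|1|^2 + 4*|exp(2*I*pi/3)|^2 + 4*|exp(-2*I*pi/3)|^2]
  = (1/12)[(1) + (3) + (4) + (4)] = 12/12 = 1.
(Exp terms are combined using exp(i*s)*conj(exp(i*t)) = exp(i*(s-t)), and sums of them are collapsed using the identity that for every m > 1 the m distinct m-th roots of unity sum to 0, e.g. 1 + exp(2*I*pi/3) + exp(-2*I*pi/3) = 0.)
A character is irreducible iff <chi, chi> = 1, so this representation is irreducible.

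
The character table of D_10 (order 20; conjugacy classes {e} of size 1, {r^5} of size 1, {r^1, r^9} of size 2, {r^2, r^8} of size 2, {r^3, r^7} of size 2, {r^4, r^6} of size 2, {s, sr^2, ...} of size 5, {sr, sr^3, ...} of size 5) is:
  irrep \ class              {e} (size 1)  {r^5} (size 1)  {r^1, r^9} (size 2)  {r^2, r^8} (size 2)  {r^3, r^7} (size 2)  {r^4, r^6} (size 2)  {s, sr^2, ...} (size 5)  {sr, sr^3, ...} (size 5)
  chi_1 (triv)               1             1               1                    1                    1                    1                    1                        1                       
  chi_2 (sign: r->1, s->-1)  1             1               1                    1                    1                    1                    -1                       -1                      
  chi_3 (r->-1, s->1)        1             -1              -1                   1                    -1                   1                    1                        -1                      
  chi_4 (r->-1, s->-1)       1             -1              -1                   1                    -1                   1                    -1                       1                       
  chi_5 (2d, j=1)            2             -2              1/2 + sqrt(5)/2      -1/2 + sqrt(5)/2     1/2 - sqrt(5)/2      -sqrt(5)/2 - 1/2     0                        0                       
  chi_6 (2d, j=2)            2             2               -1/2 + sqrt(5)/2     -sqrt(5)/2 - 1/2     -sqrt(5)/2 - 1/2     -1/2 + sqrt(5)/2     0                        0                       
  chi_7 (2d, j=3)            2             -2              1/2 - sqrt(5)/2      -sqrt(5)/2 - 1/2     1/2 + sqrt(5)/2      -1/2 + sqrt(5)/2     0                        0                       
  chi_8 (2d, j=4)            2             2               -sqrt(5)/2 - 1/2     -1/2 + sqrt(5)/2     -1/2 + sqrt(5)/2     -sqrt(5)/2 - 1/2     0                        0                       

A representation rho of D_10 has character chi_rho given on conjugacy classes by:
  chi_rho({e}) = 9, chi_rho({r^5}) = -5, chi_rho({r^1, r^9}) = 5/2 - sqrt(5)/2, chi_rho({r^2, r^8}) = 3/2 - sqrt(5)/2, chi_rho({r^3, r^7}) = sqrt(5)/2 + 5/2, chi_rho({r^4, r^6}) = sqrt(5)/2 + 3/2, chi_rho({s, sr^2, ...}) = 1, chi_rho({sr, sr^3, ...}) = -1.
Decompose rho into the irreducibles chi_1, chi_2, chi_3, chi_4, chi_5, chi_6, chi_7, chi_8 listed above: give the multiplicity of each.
Multiplicities: chi_1: 1, chi_2: 1, chi_3: 1, chi_4: 0, chi_5: 1, chi_6: 0, chi_7: 2, chi_8: 0.

Justification: Use <chi_rho, chi> = (1/|G|) sum_C |C| * chi_rho(C) * conj(chi(C)) with |G| = 20 for each irreducible chi in the table:
  <chi_rho, chi_1> = (1/20)[1*(9)*conj(1) + 1*(-5)*conj(1) + 2*(5/2 - sqrt(5)/2)*conj(1) + 2*(3/2 - sqrt(5)/2)*conj(1) + 2*(sqrt(5)/2 + 5/2)*conj(1) + 2*(sqrt(5)/2 + 3/2)*conj(1) + 5*(1)*conj(1) + 5*(-1)*conj(1)]
      = (1/20)[(9) + (-5) + (5 - sqrt(5)) + (3 - sqrt(5)) + (sqrt(5) + 5) + (sqrt(5) + 3) + (5) + (-5)] = 20/20 = 1
  <chi_rho, chi_2> = (1/20)[1*(9)*conj(1) + 1*(-5)*conj(1) + 2*(5/2 - sqrt(5)/2)*conj(1) + 2*(3/2 - sqrt(5)/2)*conj(1) + 2*(sqrt(5)/2 + 5/2)*conj(1) + 2*(sqrt(5)/2 + 3/2)*conj(1) + 5*(1)*conj(-1) + 5*(-1)*conj(-1)]
      = (1/20)[(9) + (-5) + (5 - sqrt(5)) + (3 - sqrt(5)) + (sqrt(5) + 5) + (sqrt(5) + 3) + (-5) + (5)] = 20/20 = 1
  <chi_rho, chi_3> = (1/20)[1*(9)*conj(1) + 1*(-5)*conj(-1) + 2*(5/2 - sqrt(5)/2)*conj(-1) + 2*(3/2 - sqrt(5)/2)*conj(1) + 2*(sqrt(5)/2 + 5/2)*conj(-1) + 2*(sqrt(5)/2 + 3/2)*conj(1) + 5*(1)*conj(1) + 5*(-1)*conj(-1)]
      = (1/20)[(9) + (5) + (-5 + sqrt(5)) + (3 - sqrt(5)) + (-5 - sqrt(5)) + (sqrt(5) + 3) + (5) + (5)] = 20/20 = 1
  <chi_rho, chi_4> = (1/20)[1*(9)*conj(1) + 1*(-5)*conj(-1) + 2*(5/2 - sqrt(5)/2)*conj(-1) + 2*(3/2 - sqrt(5)/2)*conj(1) + 2*(sqrt(5)/2 + 5/2)*conj(-1) + 2*(sqrt(5)/2 + 3/2)*conj(1) + 5*(1)*conj(-1) + 5*(-1)*conj(1)]
      = (1/20)[(9) + (5) + (-5 + sqrt(5)) + (3 - sqrt(5)) + (-5 - sqrt(5)) + (sqrt(5) + 3) + (-5) + (-5)] = 0/20 = 0
  <chi_rho, chi_5> = (1/20)[1*(9)*conj(2) + 1*(-5)*conj(-2) + 2*(5/2 - sqrt(5)/2)*conj(1/2 + sqrt(5)/2) + 2*(3/2 - sqrt(5)/2)*conj(-1/2 + sqrt(5)/2) + 2*(sqrt(5)/2 + 5/2)*conj(1/2 - sqrt(5)/2) + 2*(sqrt(5)/2 + 3/2)*conj(-sqrt(5)/2 - 1/2) + 5*(1)*conj(0) + 5*(-1)*conj(0)]
      = (1/20)[(18) + (10) + (2*sqrt(5)) + (-4 + 2*sqrt(5)) + (-2*sqrt(5)) + (-2*sqrt(5) - 4) + (0) + (0)] = 20/20 = 1
  <chi_rho, chi_6> = (1/20)[1*(9)*conj(2) + 1*(-5)*conj(2) + 2*(5/2 - sqrt(5)/2)*conj(-1/2 + sqrt(5)/2) + 2*(3/2 - sqrt(5)/2)*conj(-sqrt(5)/2 - 1/2) + 2*(sqrt(5)/2 + 5/2)*conj(-sqrt(5)/2 - 1/2) + 2*(sqrt(5)/2 + 3/2)*conj(-1/2 + sqrt(5)/2) + 5*(1)*conj(0) + 5*(-1)*conj(0)]
      = (1/20)[(18) + (-10) + (-5 + 3*sqrt(5)) + (1 - sqrt(5)) + (-3*sqrt(5) - 5) + (1 + sqrt(5)) + (0) + (0)] = 0/20 = 0
  <chi_rho, chi_7> = (1/20)[1*(9)*conj(2) + 1*(-5)*conj(-2) + 2*(5/2 - sqrt(5)/2)*conj(1/2 - sqrt(5)/2) + 2*(3/2 - sqrt(5)/2)*conj(-sqrt(5)/2 - 1/2) + 2*(sqrt(5)/2 + 5/2)*conj(1/2 + sqrt(5)/2) + 2*(sqrt(5)/2 + 3/2)*conj(-1/2 + sqrt(5)/2) + 5*(1)*conj(0) + 5*(-1)*conj(0)]
      = (1/20)[(18) + (10) + (5 - 3*sqrt(5)) + (1 - sqrt(5)) + (5 + 3*sqrt(5)) + (1 + sqrt(5)) + (0) + (0)] = 40/20 = 2
  <chi_rho, chi_8> = (1/20)[1*(9)*conj(2) + 1*(-5)*conj(2) + 2*(5/2 - sqrt(5)/2)*conj(-sqrt(5)/2 - 1/2) + 2*(3/2 - sqrt(5)/2)*conj(-1/2 + sqrt(5)/2) + 2*(sqrt(5)/2 + 5/2)*conj(-1/2 + sqrt(5)/2) + 2*(sqrt(5)/2 + 3/2)*conj(-sqrt(5)/2 - 1/2) + 5*(1)*conj(0) + 5*(-1)*conj(0)]
      = (1/20)[(18) + (-10) + (-2*sqrt(5)) + (-4 + 2*sqrt(5)) + (2*sqrt(5)) + (-2*sqrt(5) - 4) + (0) + (0)] = 0/20 = 0
Dimension check: dim(rho) = sum (mult * dim) = 1*1 + 1*1 + 1*1 + 0*1 + 1*2 + 0*2 + 2*2 + 0*2 = 9 = chi_rho(e) = 9.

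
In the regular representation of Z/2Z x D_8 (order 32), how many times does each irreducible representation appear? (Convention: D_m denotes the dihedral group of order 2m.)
Each irreducible V_i of dimension d_i appears with multiplicity d_i, i.e. rho_reg = (direct sum over all irreducibles V_i) d_i V_i. The irreducible dimensions for Z/2Z x D_8 are 1, 1, 1, 1, 1, 1, 1, 1, 2, 2, 2, 2, 2, 2: 8 irreducibles of dimension 1, each with multiplicity 1; 6 irreducibles of dimension 2, each with multiplicity 2. Total dimension 8*1*1 + 6*2*2 = 32 = |G|.

Reasoning: General theorem: in the regular representation of a finite group G, each irreducible appears with multiplicity equal to its dimension. Check: dim(rho_reg) = sum d_i^2 = 1 + 1 + 1 + 1 + 1 + 1 + 1 + 1 + 4 + 4 + 4 + 4 + 4 + 4 = 32 = |G|.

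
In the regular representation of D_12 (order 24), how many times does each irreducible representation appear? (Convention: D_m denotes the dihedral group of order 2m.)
Each irreducible V_i of dimension d_i appears with multiplicity d_i, i.e. rho_reg = (direct sum over all irreducibles V_i) d_i V_i. The irreducible dimensions for D_12 are 1, 1, 1, 1, 2, 2, 2, 2, 2: 4 irreducibles of dimension 1, each with multiplicity 1; 5 irreducibles of dimension 2, each with multiplicity 2. Total dimension 4*1*1 + 5*2*2 = 24 = |G|.

Solution. General theorem: in the regular representation of a finite group G, each irreducible appears with multiplicity equal to its dimension. Check: dim(rho_reg) = sum d_i^2 = 1 + 1 + 1 + 1 + 4 + 4 + 4 + 4 + 4 = 24 = |G|.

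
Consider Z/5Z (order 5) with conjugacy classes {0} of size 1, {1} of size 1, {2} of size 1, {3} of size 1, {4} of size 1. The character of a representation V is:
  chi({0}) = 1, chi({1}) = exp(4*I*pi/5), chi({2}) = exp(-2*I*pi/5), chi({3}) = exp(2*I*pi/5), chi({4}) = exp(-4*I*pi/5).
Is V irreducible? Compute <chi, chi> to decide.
Irreducible: <chi, chi> = 1.

Solution. <chi, chi> = (1/|G|) sum_C |C| * |chi(C)|^2 = (1/5)[1*|1|^2 + 1*|exp(4*I*pi/5)|^2 + 1*|exp(-2*I*pi/5)|^2 + 1*|exp(2*I*pi/5)|^2 + 1*|exp(-4*I*pi/5)|^2]
  = (1/5)[(1) + (1) + (1) + (1) + (1)] = 5/5 = 1.
(Exp terms are combined using exp(i*s)*conj(exp(i*t)) = exp(i*(s-t)), and sums of them are collapsed using the identity that for every m > 1 the m distinct m-th roots of unity sum to 0, e.g. 1 + exp(2*I*pi/3) + exp(-2*I*pi/3) = 0.)
A character is irreducible iff <chi, chi> = 1, so this representation is irreducible.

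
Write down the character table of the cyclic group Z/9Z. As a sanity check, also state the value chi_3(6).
Character table of Z/9Z (irreps indexed chi_0,...,chi_8 with chi_k(m) = zeta_9^(k*m), zeta_9 = exp(2*pi*i/9)):
  irrep \ class  {0} (size 1)  {1} (size 1)    {2} (size 1)    {3} (size 1)    {4} (size 1)    {5} (size 1)    {6} (size 1)    {7} (size 1)    {8} (size 1)  
  chi_0          1             1               1               1               1               1               1               1               1             
  chi_1          1             exp(2*I*pi/9)   exp(4*I*pi/9)   exp(2*I*pi/3)   exp(8*I*pi/9)   exp(-8*I*pi/9)  exp(-2*I*pi/3)  exp(-4*I*pi/9)  exp(-2*I*pi/9)
  chi_2          1             exp(4*I*pi/9)   exp(8*I*pi/9)   exp(-2*I*pi/3)  exp(-2*I*pi/9)  exp(2*I*pi/9)   exp(2*I*pi/3)   exp(-8*I*pi/9)  exp(-4*I*pi/9)
  chi_3          1             exp(2*I*pi/3)   exp(-2*I*pi/3)  1               exp(2*I*pi/3)   exp(-2*I*pi/3)  1               exp(2*I*pi/3)   exp(-2*I*pi/3)
  chi_4          1             exp(8*I*pi/9)   exp(-2*I*pi/9)  exp(2*I*pi/3)   exp(-4*I*pi/9)  exp(4*I*pi/9)   exp(-2*I*pi/3)  exp(2*I*pi/9)   exp(-8*I*pi/9)
  chi_5          1             exp(-8*I*pi/9)  exp(2*I*pi/9)   exp(-2*I*pi/3)  exp(4*I*pi/9)   exp(-4*I*pi/9)  exp(2*I*pi/3)   exp(-2*I*pi/9)  exp(8*I*pi/9) 
  chi_6          1             exp(-2*I*pi/3)  exp(2*I*pi/3)   1               exp(-2*I*pi/3)  exp(2*I*pi/3)   1               exp(-2*I*pi/3)  exp(2*I*pi/3) 
  chi_7          1             exp(-4*I*pi/9)  exp(-8*I*pi/9)  exp(2*I*pi/3)   exp(2*I*pi/9)   exp(-2*I*pi/9)  exp(-2*I*pi/3)  exp(8*I*pi/9)   exp(4*I*pi/9) 
  chi_8          1             exp(-2*I*pi/9)  exp(-4*I*pi/9)  exp(-2*I*pi/3)  exp(-8*I*pi/9)  exp(8*I*pi/9)   exp(2*I*pi/3)   exp(4*I*pi/9)   exp(2*I*pi/9) 

Spot check: chi_3(6) = zeta_9^(3*6) = zeta_9^18 = 1.

Reasoning: Z/9Z is abelian, so all 9 irreducible complex representations are 1-dimensional. They are given by chi_k(m) = zeta_9^(k*m) for k = 0,...,8. Row orthogonality: sum_m chi_k(m) conj(chi_l(m)) = 9 * [k = l].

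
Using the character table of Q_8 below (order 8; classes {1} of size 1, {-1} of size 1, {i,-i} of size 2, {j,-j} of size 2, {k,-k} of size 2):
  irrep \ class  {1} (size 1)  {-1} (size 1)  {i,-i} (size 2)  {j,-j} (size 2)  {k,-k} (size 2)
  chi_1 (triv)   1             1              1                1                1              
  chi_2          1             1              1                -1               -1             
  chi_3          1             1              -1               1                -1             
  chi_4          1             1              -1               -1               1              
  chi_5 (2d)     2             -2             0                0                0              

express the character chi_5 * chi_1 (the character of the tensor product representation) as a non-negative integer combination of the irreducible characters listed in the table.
chi_5 tensor chi_1 = chi_5 (all other irreducibles have multiplicity 0).

Argument: The character of a tensor product is the pointwise product (chi_5 * chi_1)(C) = chi_5(C) * chi_1(C):
  {1}: (2)*(1), {-1}: (-2)*(1), {i,-i}: (0)*(1), {j,-j}: (0)*(1), {k,-k}: (0)*(1)
so (chi_5 * chi_1) takes values
  {1} -> 2, {-1} -> -2, {i,-i} -> 0, {j,-j} -> 0, {k,-k} -> 0.
Now take the inner product of this character with each irreducible chi from the table, <chi_5*chi_1, chi> = (1/8) sum_C |C| (chi_5*chi_1)(C) conj(chi(C)):
  <chi_5*chi_1, chi_1> = (1/8)[1*(2)*conj(1) + 1*(-2)*conj(1) + 2*(0)*conj(1) + 2*(0)*conj(1) + 2*(0)*conj(1)]
      = (1/8)[(2) + (-2) + (0) + (0) + (0)] = 0/8 = 0
  <chi_5*chi_1, chi_2> = (1/8)[1*(2)*conj(1) + 1*(-2)*conj(1) + 2*(0)*conj(1) + 2*(0)*conj(-1) + 2*(0)*conj(-1)]
      = (1/8)[(2) + (-2) + (0) + (0) + (0)] = 0/8 = 0
  <chi_5*chi_1, chi_3> = (1/8)[1*(2)*conj(1) + 1*(-2)*conj(1) + 2*(0)*conj(-1) + 2*(0)*conj(1) + 2*(0)*conj(-1)]
      = (1/8)[(2) + (-2) + (0) + (0) + (0)] = 0/8 = 0
  <chi_5*chi_1, chi_4> = (1/8)[1*(2)*conj(1) + 1*(-2)*conj(1) + 2*(0)*conj(-1) + 2*(0)*conj(-1) + 2*(0)*conj(1)]
      = (1/8)[(2) + (-2) + (0) + (0) + (0)] = 0/8 = 0
  <chi_5*chi_1, chi_5> = (1/8)[1*(2)*conj(2) + 1*(-2)*conj(-2) + 2*(0)*conj(0) + 2*(0)*conj(0) + 2*(0)*conj(0)]
      = (1/8)[(4) + (4) + (0) + (0) + (0)] = 8/8 = 1
Hence the multiplicities are chi_5: 1. Dimension check: dim(chi_5)*dim(chi_1) = 2*1 = 2 and sum (mult * dim) = 1*2 = 2.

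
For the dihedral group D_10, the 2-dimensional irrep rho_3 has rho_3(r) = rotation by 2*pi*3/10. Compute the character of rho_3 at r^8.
chi_{rho_3}(r^8) = 2*cos(2*pi*3*8/10) = -sqrt(5)/2 - 1/2

rho_3(r^8) is rotation by angle 2*pi*3*8/10, whose trace is 2*cos(2*pi*3*8/10) = -sqrt(5)/2 - 1/2.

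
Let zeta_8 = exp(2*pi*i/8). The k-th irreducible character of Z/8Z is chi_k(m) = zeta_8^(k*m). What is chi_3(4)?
chi_3(4) = zeta_8^12 = -1

Proof sketch: chi_3(4) = zeta_8^(3*4) = zeta_8^12. Since zeta_8^8 = 1, this equals zeta_8^4 = exp(2*pi*i*4/8) = -1.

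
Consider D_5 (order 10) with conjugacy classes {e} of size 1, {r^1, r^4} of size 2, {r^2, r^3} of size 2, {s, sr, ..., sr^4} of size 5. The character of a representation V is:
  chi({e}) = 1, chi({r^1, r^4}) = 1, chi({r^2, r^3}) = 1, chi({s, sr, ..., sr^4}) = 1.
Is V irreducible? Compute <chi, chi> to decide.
Irreducible: <chi, chi> = 1.

Working: <chi, chi> = (1/|G|) sum_C |C| * |chi(C)|^2 = (1/10)[1*|1|^2 + 2*|1|^2 + 2*|1|^2 + 5*|1|^2]
  = (1/10)[(1) + (2) + (2) + (5)] = 10/10 = 1.
A character is irreducible iff <chi, chi> = 1, so this representation is irreducible.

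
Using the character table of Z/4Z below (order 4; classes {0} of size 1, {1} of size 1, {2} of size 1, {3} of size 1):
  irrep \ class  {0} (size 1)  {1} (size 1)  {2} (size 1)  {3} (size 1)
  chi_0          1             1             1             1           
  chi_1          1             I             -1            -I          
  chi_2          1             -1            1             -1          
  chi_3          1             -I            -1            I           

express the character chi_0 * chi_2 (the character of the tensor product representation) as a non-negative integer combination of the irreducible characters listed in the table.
chi_0 tensor chi_2 = chi_2 (all other irreducibles have multiplicity 0).

Details: The character of a tensor product is the pointwise product (chi_0 * chi_2)(C) = chi_0(C) * chi_2(C):
  {0}: (1)*(1), {1}: (1)*(-1), {2}: (1)*(1), {3}: (1)*(-1)
so (chi_0 * chi_2) takes values
  {0} -> 1, {1} -> -1, {2} -> 1, {3} -> -1.
Now take the inner product of this character with each irreducible chi from the table, <chi_0*chi_2, chi> = (1/4) sum_C |C| (chi_0*chi_2)(C) conj(chi(C)):
  <chi_0*chi_2, chi_0> = (1/4)[1*(1)*conj(1) + 1*(-1)*conj(1) + 1*(1)*conj(1) + 1*(-1)*conj(1)]
      = (1/4)[(1) + (-1) + (1) + (-1)] = 0/4 = 0
  <chi_0*chi_2, chi_1> = (1/4)[1*(1)*conj(1) + 1*(-1)*conj(I) + 1*(1)*conj(-1) + 1*(-1)*conj(-I)]
      = (1/4)[(1) + (I) + (-1) + (-I)] = 0/4 = 0
  <chi_0*chi_2, chi_2> = (1/4)[1*(1)*conj(1) + 1*(-1)*conj(-1) + 1*(1)*conj(1) + 1*(-1)*conj(-1)]
      = (1/4)[(1) + (1) + (1) + (1)] = 4/4 = 1
  <chi_0*chi_2, chi_3> = (1/4)[1*(1)*conj(1) + 1*(-1)*conj(-I) + 1*(1)*conj(-1) + 1*(-1)*conj(I)]
      = (1/4)[(1) + (-I) + (-1) + (I)] = 0/4 = 0
(Exp terms are combined using exp(i*s)*conj(exp(i*t)) = exp(i*(s-t)), and sums of them are collapsed using the identity that for every m > 1 the m distinct m-th roots of unity sum to 0, e.g. 1 + exp(2*I*pi/3) + exp(-2*I*pi/3) = 0.)
Hence the multiplicities are chi_2: 1. Dimension check: dim(chi_0)*dim(chi_2) = 1*1 = 1 and sum (mult * dim) = 1*1 = 1.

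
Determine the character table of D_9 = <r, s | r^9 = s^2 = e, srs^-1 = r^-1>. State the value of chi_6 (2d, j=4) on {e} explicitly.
Conjugacy classes: {e} of size 1, {r^1, r^8} of size 2, {r^2, r^7} of size 2, {r^3, r^6} of size 2, {r^4, r^5} of size 2, {s, sr, ..., sr^8} of size 9.
Character table:
  irrep \ class              {e} (size 1)  {r^1, r^8} (size 2)  {r^2, r^7} (size 2)  {r^3, r^6} (size 2)  {r^4, r^5} (size 2)  {s, sr, ..., sr^8} (size 9)
  chi_1 (triv)               1             1                    1                    1                    1                    1                          
  chi_2 (sign: r->1, s->-1)  1             1                    1                    1                    1                    -1                         
  chi_3 (2d, j=1)            2             2*cos(2*pi/9)        2*cos(4*pi/9)        -1                   -2*cos(pi/9)         0                          
  chi_4 (2d, j=2)            2             2*cos(4*pi/9)        -2*cos(pi/9)         -1                   2*cos(2*pi/9)        0                          
  chi_5 (2d, j=3)            2             -1                   -1                   2                    -1                   0                          
  chi_6 (2d, j=4)            2             -2*cos(pi/9)         2*cos(2*pi/9)        -1                   2*cos(4*pi/9)        0                          

Spot check: chi_6 (2d, j=4) on {e} = 2.

Solution. D_9 has order 2*9 = 18 with 6 conjugacy classes, hence 6 irreducibles. Sum of squared dims 1 + 1 + 4 + 4 + 4 + 4 = 18 = |G|. Linear characters come from the abelianisation; the 2-dimensional irreps have character r^k -> 2*cos(2*pi*j*k/9), reflections -> 0.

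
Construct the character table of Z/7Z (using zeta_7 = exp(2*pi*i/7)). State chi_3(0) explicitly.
Character table of Z/7Z (irreps indexed chi_0,...,chi_6 with chi_k(m) = zeta_7^(k*m), zeta_7 = exp(2*pi*i/7)):
  irrep \ class  {0} (size 1)  {1} (size 1)    {2} (size 1)    {3} (size 1)    {4} (size 1)    {5} (size 1)    {6} (size 1)  
  chi_0          1             1               1               1               1               1               1             
  chi_1          1             exp(2*I*pi/7)   exp(4*I*pi/7)   exp(6*I*pi/7)   exp(-6*I*pi/7)  exp(-4*I*pi/7)  exp(-2*I*pi/7)
  chi_2          1             exp(4*I*pi/7)   exp(-6*I*pi/7)  exp(-2*I*pi/7)  exp(2*I*pi/7)   exp(6*I*pi/7)   exp(-4*I*pi/7)
  chi_3          1             exp(6*I*pi/7)   exp(-2*I*pi/7)  exp(4*I*pi/7)   exp(-4*I*pi/7)  exp(2*I*pi/7)   exp(-6*I*pi/7)
  chi_4          1             exp(-6*I*pi/7)  exp(2*I*pi/7)   exp(-4*I*pi/7)  exp(4*I*pi/7)   exp(-2*I*pi/7)  exp(6*I*pi/7) 
  chi_5          1             exp(-4*I*pi/7)  exp(6*I*pi/7)   exp(2*I*pi/7)   exp(-2*I*pi/7)  exp(-6*I*pi/7)  exp(4*I*pi/7) 
  chi_6          1             exp(-2*I*pi/7)  exp(-4*I*pi/7)  exp(-6*I*pi/7)  exp(6*I*pi/7)   exp(4*I*pi/7)   exp(2*I*pi/7) 

Spot check: chi_3(0) = zeta_7^(3*0) = zeta_7^0 = 1.

Proof sketch: Z/7Z is abelian, so all 7 irreducible complex representations are 1-dimensional. They are given by chi_k(m) = zeta_7^(k*m) for k = 0,...,6. Row orthogonality: sum_m chi_k(m) conj(chi_l(m)) = 7 * [k = l].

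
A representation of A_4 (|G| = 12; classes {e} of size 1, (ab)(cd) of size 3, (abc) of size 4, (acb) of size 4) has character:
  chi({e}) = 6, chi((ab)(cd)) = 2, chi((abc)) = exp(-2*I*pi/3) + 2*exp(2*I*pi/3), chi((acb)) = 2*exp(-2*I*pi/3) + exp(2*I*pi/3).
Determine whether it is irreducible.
Not irreducible (reducible): <chi, chi> = 6 > 1.

Proof sketch: <chi, chi> = (1/|G|) sum_C |C| * |chi(C)|^2 = (1/12)[1*|6|^2 + 3*|2|^2 + 4*|exp(-2*I*pi/3) + 2*exp(2*I*pi/3)|^2 + 4*|2*exp(-2*I*pi/3) + exp(2*I*pi/3)|^2]
  = (1/12)[(36) + (12) + (12) + (12)] = 72/12 = 6.
(Exp terms are combined using exp(i*s)*conj(exp(i*t)) = exp(i*(s-t)), and sums of them are collapsed using the identity that for every m > 1 the m distinct m-th roots of unity sum to 0, e.g. 1 + exp(2*I*pi/3) + exp(-2*I*pi/3) = 0.)
A character is irreducible iff <chi, chi> = 1, so this representation is reducible.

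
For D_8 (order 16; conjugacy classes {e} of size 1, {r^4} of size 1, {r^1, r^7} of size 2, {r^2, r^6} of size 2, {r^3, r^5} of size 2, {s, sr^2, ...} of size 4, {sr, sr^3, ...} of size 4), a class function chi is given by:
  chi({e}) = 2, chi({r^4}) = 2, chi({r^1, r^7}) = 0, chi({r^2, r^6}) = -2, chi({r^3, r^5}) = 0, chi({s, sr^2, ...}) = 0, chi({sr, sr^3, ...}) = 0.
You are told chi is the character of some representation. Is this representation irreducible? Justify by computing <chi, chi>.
Irreducible: <chi, chi> = 1.

Working: <chi, chi> = (1/|G|) sum_C |C| * |chi(C)|^2 = (1/16)[1*|2|^2 + 1*|2|^2 + 2*|0|^2 + 2*|-2|^2 + 2*|0|^2 + 4*|0|^2 + 4*|0|^2]
  = (1/16)[(4) + (4) + (0) + (8) + (0) + (0) + (0)] = 16/16 = 1.
A character is irreducible iff <chi, chi> = 1, so this representation is irreducible.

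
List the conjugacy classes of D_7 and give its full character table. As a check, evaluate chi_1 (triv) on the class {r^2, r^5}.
Conjugacy classes: {e} of size 1, {r^1, r^6} of size 2, {r^2, r^5} of size 2, {r^3, r^4} of size 2, {s, sr, ..., sr^6} of size 7.
Character table:
  irrep \ class              {e} (size 1)  {r^1, r^6} (size 2)  {r^2, r^5} (size 2)  {r^3, r^4} (size 2)  {s, sr, ..., sr^6} (size 7)
  chi_1 (triv)               1             1                    1                    1                    1                          
  chi_2 (sign: r->1, s->-1)  1             1                    1                    1                    -1                         
  chi_3 (2d, j=1)            2             2*cos(2*pi/7)        -2*cos(3*pi/7)       -2*cos(pi/7)         0                          
  chi_4 (2d, j=2)            2             -2*cos(3*pi/7)       -2*cos(pi/7)         2*cos(2*pi/7)        0                          
  chi_5 (2d, j=3)            2             -2*cos(pi/7)         2*cos(2*pi/7)        -2*cos(3*pi/7)       0                          

Spot check: chi_1 (triv) on {r^2, r^5} = 1.

Proof sketch: D_7 has order 2*7 = 14 with 5 conjugacy classes, hence 5 irreducibles. Sum of squared dims 1 + 1 + 4 + 4 + 4 = 14 = |G|. Linear characters come from the abelianisation; the 2-dimensional irreps have character r^k -> 2*cos(2*pi*j*k/7), reflections -> 0.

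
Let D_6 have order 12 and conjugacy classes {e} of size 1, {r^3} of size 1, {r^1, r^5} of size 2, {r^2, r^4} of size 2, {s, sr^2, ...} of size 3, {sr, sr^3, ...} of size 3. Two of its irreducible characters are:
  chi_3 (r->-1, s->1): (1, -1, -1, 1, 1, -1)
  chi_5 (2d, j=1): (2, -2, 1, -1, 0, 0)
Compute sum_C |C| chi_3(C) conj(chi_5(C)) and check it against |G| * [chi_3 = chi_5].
Sum = 0; so <chi_3, chi_5> = 0 (distinct irreducibles are orthogonal).

Working: Compute term by term over conjugacy classes (|C| * chi_3(C) * conj(chi_5(C))):
  1*(1)*conj(2) + 1*(-1)*conj(-2) + 2*(-1)*conj(1) + 2*(1)*conj(-1) + 3*(1)*conj(0) + 3*(-1)*conj(0)
  = (2) + (2) + (-2) + (-2) + (0) + (0)
  = 0.
Dividing by |G| = 12 gives 0/12 = 0, matching the row-orthogonality relation <chi_3, chi_5> = [chi_3 = chi_5].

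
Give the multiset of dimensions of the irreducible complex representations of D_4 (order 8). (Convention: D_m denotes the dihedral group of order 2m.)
Dimensions: 1, 1, 1, 1, 2

Explanation: There are 5 irreducibles (= number of conjugacy classes). Their dimensions d_i satisfy sum d_i^2 = |G| = 8: 1 + 1 + 1 + 1 + 4 = 8.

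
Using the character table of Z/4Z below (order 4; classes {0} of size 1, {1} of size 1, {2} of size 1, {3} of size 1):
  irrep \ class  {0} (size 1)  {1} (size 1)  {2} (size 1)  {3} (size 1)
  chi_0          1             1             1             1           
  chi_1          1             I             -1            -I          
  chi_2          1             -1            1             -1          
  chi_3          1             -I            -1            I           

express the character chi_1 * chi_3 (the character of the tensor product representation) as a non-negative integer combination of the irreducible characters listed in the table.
chi_1 tensor chi_3 = chi_0 (all other irreducibles have multiplicity 0).

Why: The character of a tensor product is the pointwise product (chi_1 * chi_3)(C) = chi_1(C) * chi_3(C):
  {0}: (1)*(1), {1}: (I)*(-I), {2}: (-1)*(-1), {3}: (-I)*(I)
so (chi_1 * chi_3) takes values
  {0} -> 1, {1} -> 1, {2} -> 1, {3} -> 1.
Now take the inner product of this character with each irreducible chi from the table, <chi_1*chi_3, chi> = (1/4) sum_C |C| (chi_1*chi_3)(C) conj(chi(C)):
  <chi_1*chi_3, chi_0> = (1/4)[1*(1)*conj(1) + 1*(1)*conj(1) + 1*(1)*conj(1) + 1*(1)*conj(1)]
      = (1/4)[(1) + (1) + (1) + (1)] = 4/4 = 1
  <chi_1*chi_3, chi_1> = (1/4)[1*(1)*conj(1) + 1*(1)*conj(I) + 1*(1)*conj(-1) + 1*(1)*conj(-I)]
      = (1/4)[(1) + (-I) + (-1) + (I)] = 0/4 = 0
  <chi_1*chi_3, chi_2> = (1/4)[1*(1)*conj(1) + 1*(1)*conj(-1) + 1*(1)*conj(1) + 1*(1)*conj(-1)]
      = (1/4)[(1) + (-1) + (1) + (-1)] = 0/4 = 0
  <chi_1*chi_3, chi_3> = (1/4)[1*(1)*conj(1) + 1*(1)*conj(-I) + 1*(1)*conj(-1) + 1*(1)*conj(I)]
      = (1/4)[(1) + (I) + (-1) + (-I)] = 0/4 = 0
(Exp terms are combined using exp(i*s)*conj(exp(i*t)) = exp(i*(s-t)), and sums of them are collapsed using the identity that for every m > 1 the m distinct m-th roots of unity sum to 0, e.g. 1 + exp(2*I*pi/3) + exp(-2*I*pi/3) = 0.)
Hence the multiplicities are chi_0: 1. Dimension check: dim(chi_1)*dim(chi_3) = 1*1 = 1 and sum (mult * dim) = 1*1 = 1.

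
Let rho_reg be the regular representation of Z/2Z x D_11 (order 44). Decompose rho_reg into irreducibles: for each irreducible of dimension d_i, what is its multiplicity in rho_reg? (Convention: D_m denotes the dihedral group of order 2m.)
Each irreducible V_i of dimension d_i appears with multiplicity d_i, i.e. rho_reg = (direct sum over all irreducibles V_i) d_i V_i. The irreducible dimensions for Z/2Z x D_11 are 1, 1, 1, 1, 2, 2, 2, 2, 2, 2, 2, 2, 2, 2: 4 irreducibles of dimension 1, each with multiplicity 1; 10 irreducibles of dimension 2, each with multiplicity 2. Total dimension 4*1*1 + 10*2*2 = 44 = |G|.

Details: General theorem: in the regular representation of a finite group G, each irreducible appears with multiplicity equal to its dimension. Check: dim(rho_reg) = sum d_i^2 = 1 + 1 + 1 + 1 + 4 + 4 + 4 + 4 + 4 + 4 + 4 + 4 + 4 + 4 = 44 = |G|.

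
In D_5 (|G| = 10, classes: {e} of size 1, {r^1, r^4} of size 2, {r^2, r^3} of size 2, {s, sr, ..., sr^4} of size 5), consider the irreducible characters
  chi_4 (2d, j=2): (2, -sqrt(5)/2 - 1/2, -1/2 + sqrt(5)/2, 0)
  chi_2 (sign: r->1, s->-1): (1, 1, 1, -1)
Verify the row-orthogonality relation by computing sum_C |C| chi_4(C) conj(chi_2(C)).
Sum = 0; so <chi_4, chi_2> = 0 (distinct irreducibles are orthogonal).

Argument: Compute term by term over conjugacy classes (|C| * chi_4(C) * conj(chi_2(C))):
  1*(2)*conj(1) + 2*(-sqrt(5)/2 - 1/2)*conj(1) + 2*(-1/2 + sqrt(5)/2)*conj(1) + 5*(0)*conj(-1)
  = (2) + (-sqrt(5) - 1) + (-1 + sqrt(5)) + (0)
  = 0.
Dividing by |G| = 10 gives 0/10 = 0, matching the row-orthogonality relation <chi_4, chi_2> = [chi_4 = chi_2].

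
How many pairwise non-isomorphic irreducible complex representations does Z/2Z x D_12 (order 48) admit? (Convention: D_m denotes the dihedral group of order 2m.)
18

Why: The number of irreducible complex representations of a finite group equals its number of conjugacy classes. For a direct product, #classes(G x H) = #classes(G) * #classes(H). Z/2Z has 2 classes (abelian), D_12 has 9 classes, so 2 * 9 = 18, so Z/2Z x D_12 (order 48) has exactly 18 irreducible complex representations.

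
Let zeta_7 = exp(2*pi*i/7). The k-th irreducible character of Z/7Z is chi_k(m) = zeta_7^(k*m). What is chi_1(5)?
chi_1(5) = zeta_7^5 = exp(-4*I*pi/7)

Proof sketch: chi_1(5) = zeta_7^(1*5) = zeta_7^5. Since zeta_7^7 = 1, this equals zeta_7^5 = exp(2*pi*i*5/7) = exp(-4*I*pi/7).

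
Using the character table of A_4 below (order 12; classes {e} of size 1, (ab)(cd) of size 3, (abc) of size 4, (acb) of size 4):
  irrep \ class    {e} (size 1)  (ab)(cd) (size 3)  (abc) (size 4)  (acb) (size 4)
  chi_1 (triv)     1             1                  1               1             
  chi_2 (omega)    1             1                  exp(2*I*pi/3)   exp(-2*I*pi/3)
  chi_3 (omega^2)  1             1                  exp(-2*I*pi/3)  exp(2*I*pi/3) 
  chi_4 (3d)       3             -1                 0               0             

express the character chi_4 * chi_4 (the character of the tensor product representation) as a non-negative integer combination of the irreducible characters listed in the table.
chi_4 tensor chi_4 = chi_1 + chi_2 + chi_3 + 2*chi_4 (all other irreducibles have multiplicity 0).

Why: The character of a tensor product is the pointwise product (chi_4 * chi_4)(C) = chi_4(C) * chi_4(C):
  {e}: (3)*(3), (ab)(cd): (-1)*(-1), (abc): (0)*(0), (acb): (0)*(0)
so (chi_4 * chi_4) takes values
  {e} -> 9, (ab)(cd) -> 1, (abc) -> 0, (acb) -> 0.
Now take the inner product of this character with each irreducible chi from the table, <chi_4*chi_4, chi> = (1/12) sum_C |C| (chi_4*chi_4)(C) conj(chi(C)):
  <chi_4*chi_4, chi_1> = (1/12)[1*(9)*conj(1) + 3*(1)*conj(1) + 4*(0)*conj(1) + 4*(0)*conj(1)]
      = (1/12)[(9) + (3) + (0) + (0)] = 12/12 = 1
  <chi_4*chi_4, chi_2> = (1/12)[1*(9)*conj(1) + 3*(1)*conj(1) + 4*(0)*conj(exp(2*I*pi/3)) + 4*(0)*conj(exp(-2*I*pi/3))]
      = (1/12)[(9) + (3) + (0) + (0)] = 12/12 = 1
  <chi_4*chi_4, chi_3> = (1/12)[1*(9)*conj(1) + 3*(1)*conj(1) + 4*(0)*conj(exp(-2*I*pi/3)) + 4*(0)*conj(exp(2*I*pi/3))]
      = (1/12)[(9) + (3) + (0) + (0)] = 12/12 = 1
  <chi_4*chi_4, chi_4> = (1/12)[1*(9)*conj(3) + 3*(1)*conj(-1) + 4*(0)*conj(0) + 4*(0)*conj(0)]
      = (1/12)[(27) + (-3) + (0) + (0)] = 24/12 = 2
(Exp terms are combined using exp(i*s)*conj(exp(i*t)) = exp(i*(s-t)), and sums of them are collapsed using the identity that for every m > 1 the m distinct m-th roots of unity sum to 0, e.g. 1 + exp(2*I*pi/3) + exp(-2*I*pi/3) = 0.)
Hence the multiplicities are chi_1: 1, chi_2: 1, chi_3: 1, chi_4: 2. Dimension check: dim(chi_4)*dim(chi_4) = 3*3 = 9 and sum (mult * dim) = 1*1 + 1*1 + 1*1 + 2*3 = 9.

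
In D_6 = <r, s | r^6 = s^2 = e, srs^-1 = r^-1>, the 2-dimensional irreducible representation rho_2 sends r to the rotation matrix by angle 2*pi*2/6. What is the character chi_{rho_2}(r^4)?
chi_{rho_2}(r^4) = 2*cos(2*pi*2*4/6) = -1

rho_2(r^4) is rotation by angle 2*pi*2*4/6, whose trace is 2*cos(2*pi*2*4/6) = -1.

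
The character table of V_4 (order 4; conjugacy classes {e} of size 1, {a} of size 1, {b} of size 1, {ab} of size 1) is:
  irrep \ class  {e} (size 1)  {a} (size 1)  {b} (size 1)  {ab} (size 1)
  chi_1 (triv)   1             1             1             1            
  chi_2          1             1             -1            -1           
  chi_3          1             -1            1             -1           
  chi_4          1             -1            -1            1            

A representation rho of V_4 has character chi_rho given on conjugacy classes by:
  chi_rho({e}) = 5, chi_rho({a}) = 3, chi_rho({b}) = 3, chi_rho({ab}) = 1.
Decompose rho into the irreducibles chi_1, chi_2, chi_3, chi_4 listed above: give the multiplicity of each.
Multiplicities: chi_1: 3, chi_2: 1, chi_3: 1, chi_4: 0.

Details: Use <chi_rho, chi> = (1/|G|) sum_C |C| * chi_rho(C) * conj(chi(C)) with |G| = 4 for each irreducible chi in the table:
  <chi_rho, chi_1> = (1/4)[1*(5)*conj(1) + 1*(3)*conj(1) + 1*(3)*conj(1) + 1*(1)*conj(1)]
      = (1/4)[(5) + (3) + (3) + (1)] = 12/4 = 3
  <chi_rho, chi_2> = (1/4)[1*(5)*conj(1) + 1*(3)*conj(1) + 1*(3)*conj(-1) + 1*(1)*conj(-1)]
      = (1/4)[(5) + (3) + (-3) + (-1)] = 4/4 = 1
  <chi_rho, chi_3> = (1/4)[1*(5)*conj(1) + 1*(3)*conj(-1) + 1*(3)*conj(1) + 1*(1)*conj(-1)]
      = (1/4)[(5) + (-3) + (3) + (-1)] = 4/4 = 1
  <chi_rho, chi_4> = (1/4)[1*(5)*conj(1) + 1*(3)*conj(-1) + 1*(3)*conj(-1) + 1*(1)*conj(1)]
      = (1/4)[(5) + (-3) + (-3) + (1)] = 0/4 = 0
Dimension check: dim(rho) = sum (mult * dim) = 3*1 + 1*1 + 1*1 + 0*1 = 5 = chi_rho(e) = 5.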